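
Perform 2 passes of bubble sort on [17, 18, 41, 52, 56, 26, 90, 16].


Initial: [17, 18, 41, 52, 56, 26, 90, 16]
Pass 1: [17, 18, 41, 52, 26, 56, 16, 90] (2 swaps)
Pass 2: [17, 18, 41, 26, 52, 16, 56, 90] (2 swaps)

After 2 passes: [17, 18, 41, 26, 52, 16, 56, 90]


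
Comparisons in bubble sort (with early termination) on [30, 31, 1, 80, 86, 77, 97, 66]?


Algorithm: bubble sort (with early termination)
Input: [30, 31, 1, 80, 86, 77, 97, 66]
Sorted: [1, 30, 31, 66, 77, 80, 86, 97]

25


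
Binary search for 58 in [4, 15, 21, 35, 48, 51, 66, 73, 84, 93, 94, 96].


Step 1: lo=0, hi=11, mid=5, val=51
Step 2: lo=6, hi=11, mid=8, val=84
Step 3: lo=6, hi=7, mid=6, val=66

Not found


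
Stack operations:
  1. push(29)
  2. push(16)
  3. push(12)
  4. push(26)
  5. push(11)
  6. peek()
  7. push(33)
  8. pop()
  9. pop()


push(29) -> [29]
push(16) -> [29, 16]
push(12) -> [29, 16, 12]
push(26) -> [29, 16, 12, 26]
push(11) -> [29, 16, 12, 26, 11]
peek()->11
push(33) -> [29, 16, 12, 26, 11, 33]
pop()->33, [29, 16, 12, 26, 11]
pop()->11, [29, 16, 12, 26]

Final stack: [29, 16, 12, 26]


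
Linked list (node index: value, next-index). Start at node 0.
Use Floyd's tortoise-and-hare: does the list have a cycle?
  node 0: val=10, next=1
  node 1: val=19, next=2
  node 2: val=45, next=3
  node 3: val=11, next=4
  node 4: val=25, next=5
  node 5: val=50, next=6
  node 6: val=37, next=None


Floyd's tortoise (slow, +1) and hare (fast, +2):
  init: slow=0, fast=0
  step 1: slow=1, fast=2
  step 2: slow=2, fast=4
  step 3: slow=3, fast=6
  step 4: fast -> None, no cycle

Cycle: no


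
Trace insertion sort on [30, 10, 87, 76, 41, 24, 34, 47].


Initial: [30, 10, 87, 76, 41, 24, 34, 47]
Insert 10: [10, 30, 87, 76, 41, 24, 34, 47]
Insert 87: [10, 30, 87, 76, 41, 24, 34, 47]
Insert 76: [10, 30, 76, 87, 41, 24, 34, 47]
Insert 41: [10, 30, 41, 76, 87, 24, 34, 47]
Insert 24: [10, 24, 30, 41, 76, 87, 34, 47]
Insert 34: [10, 24, 30, 34, 41, 76, 87, 47]
Insert 47: [10, 24, 30, 34, 41, 47, 76, 87]

Sorted: [10, 24, 30, 34, 41, 47, 76, 87]


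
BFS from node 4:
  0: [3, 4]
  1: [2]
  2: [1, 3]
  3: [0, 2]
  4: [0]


Visit 4, enqueue [0]
Visit 0, enqueue [3]
Visit 3, enqueue [2]
Visit 2, enqueue [1]
Visit 1, enqueue []

BFS order: [4, 0, 3, 2, 1]


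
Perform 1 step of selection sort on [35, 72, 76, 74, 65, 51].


Initial: [35, 72, 76, 74, 65, 51]
Step 1: min=35 at 0
  Swap: [35, 72, 76, 74, 65, 51]

After 1 step: [35, 72, 76, 74, 65, 51]


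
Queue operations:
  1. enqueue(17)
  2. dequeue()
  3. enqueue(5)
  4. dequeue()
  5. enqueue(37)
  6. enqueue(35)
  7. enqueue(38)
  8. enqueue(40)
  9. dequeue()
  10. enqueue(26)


enqueue(17) -> [17]
dequeue()->17, []
enqueue(5) -> [5]
dequeue()->5, []
enqueue(37) -> [37]
enqueue(35) -> [37, 35]
enqueue(38) -> [37, 35, 38]
enqueue(40) -> [37, 35, 38, 40]
dequeue()->37, [35, 38, 40]
enqueue(26) -> [35, 38, 40, 26]

Final queue: [35, 38, 40, 26]


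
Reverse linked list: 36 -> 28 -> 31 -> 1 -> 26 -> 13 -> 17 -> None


Step 1: curr=36, set curr.next=prev(None) | reversed so far: 36
Step 2: curr=28, set curr.next=prev(36) | reversed so far: 28 -> 36
Step 3: curr=31, set curr.next=prev(28) | reversed so far: 31 -> 28 -> 36
Step 4: curr=1, set curr.next=prev(31) | reversed so far: 1 -> 31 -> 28 -> 36
Step 5: curr=26, set curr.next=prev(1) | reversed so far: 26 -> 1 -> 31 -> 28 -> 36
Step 6: curr=13, set curr.next=prev(26) | reversed so far: 13 -> 26 -> 1 -> 31 -> 28 -> 36
Step 7: curr=17, set curr.next=prev(13) | reversed so far: 17 -> 13 -> 26 -> 1 -> 31 -> 28 -> 36

17 -> 13 -> 26 -> 1 -> 31 -> 28 -> 36 -> None


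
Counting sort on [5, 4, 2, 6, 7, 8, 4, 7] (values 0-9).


Input: [5, 4, 2, 6, 7, 8, 4, 7]
Counts: [0, 0, 1, 0, 2, 1, 1, 2, 1, 0]

Sorted: [2, 4, 4, 5, 6, 7, 7, 8]


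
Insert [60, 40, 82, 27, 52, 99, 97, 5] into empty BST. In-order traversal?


Insert 60: root
Insert 40: L from 60
Insert 82: R from 60
Insert 27: L from 60 -> L from 40
Insert 52: L from 60 -> R from 40
Insert 99: R from 60 -> R from 82
Insert 97: R from 60 -> R from 82 -> L from 99
Insert 5: L from 60 -> L from 40 -> L from 27

In-order: [5, 27, 40, 52, 60, 82, 97, 99]


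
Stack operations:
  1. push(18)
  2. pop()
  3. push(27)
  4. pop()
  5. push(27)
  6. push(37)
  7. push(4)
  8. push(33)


push(18) -> [18]
pop()->18, []
push(27) -> [27]
pop()->27, []
push(27) -> [27]
push(37) -> [27, 37]
push(4) -> [27, 37, 4]
push(33) -> [27, 37, 4, 33]

Final stack: [27, 37, 4, 33]


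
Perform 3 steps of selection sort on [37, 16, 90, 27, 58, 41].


Initial: [37, 16, 90, 27, 58, 41]
Step 1: min=16 at 1
  Swap: [16, 37, 90, 27, 58, 41]
Step 2: min=27 at 3
  Swap: [16, 27, 90, 37, 58, 41]
Step 3: min=37 at 3
  Swap: [16, 27, 37, 90, 58, 41]

After 3 steps: [16, 27, 37, 90, 58, 41]


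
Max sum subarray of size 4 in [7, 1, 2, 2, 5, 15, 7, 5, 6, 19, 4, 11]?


[0:4]: 12
[1:5]: 10
[2:6]: 24
[3:7]: 29
[4:8]: 32
[5:9]: 33
[6:10]: 37
[7:11]: 34
[8:12]: 40

Max: 40 at [8:12]


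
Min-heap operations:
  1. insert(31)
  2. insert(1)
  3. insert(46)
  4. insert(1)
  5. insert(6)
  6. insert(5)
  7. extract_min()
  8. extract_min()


insert(31) -> [31]
insert(1) -> [1, 31]
insert(46) -> [1, 31, 46]
insert(1) -> [1, 1, 46, 31]
insert(6) -> [1, 1, 46, 31, 6]
insert(5) -> [1, 1, 5, 31, 6, 46]
extract_min()->1, [1, 6, 5, 31, 46]
extract_min()->1, [5, 6, 46, 31]

Final heap: [5, 6, 46, 31]


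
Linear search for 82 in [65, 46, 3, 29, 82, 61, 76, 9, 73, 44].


i=0: 65!=82
i=1: 46!=82
i=2: 3!=82
i=3: 29!=82
i=4: 82==82 found!

Found at 4, 5 comps


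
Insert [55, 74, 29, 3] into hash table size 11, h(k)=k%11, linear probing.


Insert 55: h=0 -> slot 0
Insert 74: h=8 -> slot 8
Insert 29: h=7 -> slot 7
Insert 3: h=3 -> slot 3

Table: [55, None, None, 3, None, None, None, 29, 74, None, None]


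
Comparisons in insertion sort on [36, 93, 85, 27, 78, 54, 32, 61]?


Algorithm: insertion sort
Input: [36, 93, 85, 27, 78, 54, 32, 61]
Sorted: [27, 32, 36, 54, 61, 78, 85, 93]

23


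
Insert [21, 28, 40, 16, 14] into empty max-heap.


Insert 21: [21]
Insert 28: [28, 21]
Insert 40: [40, 21, 28]
Insert 16: [40, 21, 28, 16]
Insert 14: [40, 21, 28, 16, 14]

Final heap: [40, 21, 28, 16, 14]


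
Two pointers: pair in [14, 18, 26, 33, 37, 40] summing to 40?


lo=0(14)+hi=5(40)=54
lo=0(14)+hi=4(37)=51
lo=0(14)+hi=3(33)=47
lo=0(14)+hi=2(26)=40

Yes: 14+26=40


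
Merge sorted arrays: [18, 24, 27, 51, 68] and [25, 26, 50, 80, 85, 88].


Take 18 from A
Take 24 from A
Take 25 from B
Take 26 from B
Take 27 from A
Take 50 from B
Take 51 from A
Take 68 from A

Merged: [18, 24, 25, 26, 27, 50, 51, 68, 80, 85, 88]


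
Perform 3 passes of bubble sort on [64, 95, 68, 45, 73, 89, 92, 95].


Initial: [64, 95, 68, 45, 73, 89, 92, 95]
Pass 1: [64, 68, 45, 73, 89, 92, 95, 95] (5 swaps)
Pass 2: [64, 45, 68, 73, 89, 92, 95, 95] (1 swaps)
Pass 3: [45, 64, 68, 73, 89, 92, 95, 95] (1 swaps)

After 3 passes: [45, 64, 68, 73, 89, 92, 95, 95]


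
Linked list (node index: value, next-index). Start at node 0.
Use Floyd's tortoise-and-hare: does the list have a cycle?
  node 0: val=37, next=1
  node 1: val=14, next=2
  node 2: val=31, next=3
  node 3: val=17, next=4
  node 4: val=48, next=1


Floyd's tortoise (slow, +1) and hare (fast, +2):
  init: slow=0, fast=0
  step 1: slow=1, fast=2
  step 2: slow=2, fast=4
  step 3: slow=3, fast=2
  step 4: slow=4, fast=4
  slow == fast at node 4: cycle detected

Cycle: yes


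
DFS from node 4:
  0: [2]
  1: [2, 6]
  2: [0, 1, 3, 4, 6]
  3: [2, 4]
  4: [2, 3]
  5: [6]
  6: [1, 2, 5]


Visit 4, push [3, 2]
Visit 2, push [6, 3, 1, 0]
Visit 0, push []
Visit 1, push [6]
Visit 6, push [5]
Visit 5, push []
Visit 3, push []

DFS order: [4, 2, 0, 1, 6, 5, 3]


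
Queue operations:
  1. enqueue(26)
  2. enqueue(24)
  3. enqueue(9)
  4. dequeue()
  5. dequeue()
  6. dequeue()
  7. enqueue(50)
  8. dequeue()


enqueue(26) -> [26]
enqueue(24) -> [26, 24]
enqueue(9) -> [26, 24, 9]
dequeue()->26, [24, 9]
dequeue()->24, [9]
dequeue()->9, []
enqueue(50) -> [50]
dequeue()->50, []

Final queue: []


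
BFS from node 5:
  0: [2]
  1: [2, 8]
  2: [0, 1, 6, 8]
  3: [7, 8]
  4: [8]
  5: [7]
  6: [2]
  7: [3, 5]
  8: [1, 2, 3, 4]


Visit 5, enqueue [7]
Visit 7, enqueue [3]
Visit 3, enqueue [8]
Visit 8, enqueue [1, 2, 4]
Visit 1, enqueue []
Visit 2, enqueue [0, 6]
Visit 4, enqueue []
Visit 0, enqueue []
Visit 6, enqueue []

BFS order: [5, 7, 3, 8, 1, 2, 4, 0, 6]


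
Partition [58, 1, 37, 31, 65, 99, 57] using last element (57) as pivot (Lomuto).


Pivot: 57
  1 <= 57: swap -> [1, 58, 37, 31, 65, 99, 57]
  37 <= 57: swap -> [1, 37, 58, 31, 65, 99, 57]
  31 <= 57: swap -> [1, 37, 31, 58, 65, 99, 57]
Place pivot at 3: [1, 37, 31, 57, 65, 99, 58]

Partitioned: [1, 37, 31, 57, 65, 99, 58]


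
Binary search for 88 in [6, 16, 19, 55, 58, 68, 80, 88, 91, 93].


Step 1: lo=0, hi=9, mid=4, val=58
Step 2: lo=5, hi=9, mid=7, val=88

Found at index 7


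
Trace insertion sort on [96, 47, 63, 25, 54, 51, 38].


Initial: [96, 47, 63, 25, 54, 51, 38]
Insert 47: [47, 96, 63, 25, 54, 51, 38]
Insert 63: [47, 63, 96, 25, 54, 51, 38]
Insert 25: [25, 47, 63, 96, 54, 51, 38]
Insert 54: [25, 47, 54, 63, 96, 51, 38]
Insert 51: [25, 47, 51, 54, 63, 96, 38]
Insert 38: [25, 38, 47, 51, 54, 63, 96]

Sorted: [25, 38, 47, 51, 54, 63, 96]


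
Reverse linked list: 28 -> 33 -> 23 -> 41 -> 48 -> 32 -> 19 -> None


Step 1: curr=28, set curr.next=prev(None) | reversed so far: 28
Step 2: curr=33, set curr.next=prev(28) | reversed so far: 33 -> 28
Step 3: curr=23, set curr.next=prev(33) | reversed so far: 23 -> 33 -> 28
Step 4: curr=41, set curr.next=prev(23) | reversed so far: 41 -> 23 -> 33 -> 28
Step 5: curr=48, set curr.next=prev(41) | reversed so far: 48 -> 41 -> 23 -> 33 -> 28
Step 6: curr=32, set curr.next=prev(48) | reversed so far: 32 -> 48 -> 41 -> 23 -> 33 -> 28
Step 7: curr=19, set curr.next=prev(32) | reversed so far: 19 -> 32 -> 48 -> 41 -> 23 -> 33 -> 28

19 -> 32 -> 48 -> 41 -> 23 -> 33 -> 28 -> None


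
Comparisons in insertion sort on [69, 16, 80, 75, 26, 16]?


Algorithm: insertion sort
Input: [69, 16, 80, 75, 26, 16]
Sorted: [16, 16, 26, 69, 75, 80]

13


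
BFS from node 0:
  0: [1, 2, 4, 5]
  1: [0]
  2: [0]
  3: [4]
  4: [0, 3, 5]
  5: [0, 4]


Visit 0, enqueue [1, 2, 4, 5]
Visit 1, enqueue []
Visit 2, enqueue []
Visit 4, enqueue [3]
Visit 5, enqueue []
Visit 3, enqueue []

BFS order: [0, 1, 2, 4, 5, 3]


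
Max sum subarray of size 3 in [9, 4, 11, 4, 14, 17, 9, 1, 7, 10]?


[0:3]: 24
[1:4]: 19
[2:5]: 29
[3:6]: 35
[4:7]: 40
[5:8]: 27
[6:9]: 17
[7:10]: 18

Max: 40 at [4:7]


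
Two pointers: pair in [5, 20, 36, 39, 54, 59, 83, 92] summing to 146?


lo=0(5)+hi=7(92)=97
lo=1(20)+hi=7(92)=112
lo=2(36)+hi=7(92)=128
lo=3(39)+hi=7(92)=131
lo=4(54)+hi=7(92)=146

Yes: 54+92=146


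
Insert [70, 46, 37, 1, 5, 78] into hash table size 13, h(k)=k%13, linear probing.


Insert 70: h=5 -> slot 5
Insert 46: h=7 -> slot 7
Insert 37: h=11 -> slot 11
Insert 1: h=1 -> slot 1
Insert 5: h=5, 1 probes -> slot 6
Insert 78: h=0 -> slot 0

Table: [78, 1, None, None, None, 70, 5, 46, None, None, None, 37, None]


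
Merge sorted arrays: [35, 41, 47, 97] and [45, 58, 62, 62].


Take 35 from A
Take 41 from A
Take 45 from B
Take 47 from A
Take 58 from B
Take 62 from B
Take 62 from B

Merged: [35, 41, 45, 47, 58, 62, 62, 97]


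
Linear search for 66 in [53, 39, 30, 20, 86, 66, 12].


i=0: 53!=66
i=1: 39!=66
i=2: 30!=66
i=3: 20!=66
i=4: 86!=66
i=5: 66==66 found!

Found at 5, 6 comps


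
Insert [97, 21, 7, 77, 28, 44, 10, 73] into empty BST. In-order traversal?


Insert 97: root
Insert 21: L from 97
Insert 7: L from 97 -> L from 21
Insert 77: L from 97 -> R from 21
Insert 28: L from 97 -> R from 21 -> L from 77
Insert 44: L from 97 -> R from 21 -> L from 77 -> R from 28
Insert 10: L from 97 -> L from 21 -> R from 7
Insert 73: L from 97 -> R from 21 -> L from 77 -> R from 28 -> R from 44

In-order: [7, 10, 21, 28, 44, 73, 77, 97]


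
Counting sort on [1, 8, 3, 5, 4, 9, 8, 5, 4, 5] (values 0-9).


Input: [1, 8, 3, 5, 4, 9, 8, 5, 4, 5]
Counts: [0, 1, 0, 1, 2, 3, 0, 0, 2, 1]

Sorted: [1, 3, 4, 4, 5, 5, 5, 8, 8, 9]


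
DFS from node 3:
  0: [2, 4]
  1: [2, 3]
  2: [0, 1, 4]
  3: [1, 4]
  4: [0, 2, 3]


Visit 3, push [4, 1]
Visit 1, push [2]
Visit 2, push [4, 0]
Visit 0, push [4]
Visit 4, push []

DFS order: [3, 1, 2, 0, 4]


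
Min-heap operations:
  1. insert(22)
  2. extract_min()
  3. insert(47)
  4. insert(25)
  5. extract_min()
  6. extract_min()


insert(22) -> [22]
extract_min()->22, []
insert(47) -> [47]
insert(25) -> [25, 47]
extract_min()->25, [47]
extract_min()->47, []

Final heap: []


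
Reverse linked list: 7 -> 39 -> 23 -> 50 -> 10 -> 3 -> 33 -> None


Step 1: curr=7, set curr.next=prev(None) | reversed so far: 7
Step 2: curr=39, set curr.next=prev(7) | reversed so far: 39 -> 7
Step 3: curr=23, set curr.next=prev(39) | reversed so far: 23 -> 39 -> 7
Step 4: curr=50, set curr.next=prev(23) | reversed so far: 50 -> 23 -> 39 -> 7
Step 5: curr=10, set curr.next=prev(50) | reversed so far: 10 -> 50 -> 23 -> 39 -> 7
Step 6: curr=3, set curr.next=prev(10) | reversed so far: 3 -> 10 -> 50 -> 23 -> 39 -> 7
Step 7: curr=33, set curr.next=prev(3) | reversed so far: 33 -> 3 -> 10 -> 50 -> 23 -> 39 -> 7

33 -> 3 -> 10 -> 50 -> 23 -> 39 -> 7 -> None


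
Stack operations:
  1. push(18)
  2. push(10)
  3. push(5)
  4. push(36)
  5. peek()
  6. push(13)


push(18) -> [18]
push(10) -> [18, 10]
push(5) -> [18, 10, 5]
push(36) -> [18, 10, 5, 36]
peek()->36
push(13) -> [18, 10, 5, 36, 13]

Final stack: [18, 10, 5, 36, 13]


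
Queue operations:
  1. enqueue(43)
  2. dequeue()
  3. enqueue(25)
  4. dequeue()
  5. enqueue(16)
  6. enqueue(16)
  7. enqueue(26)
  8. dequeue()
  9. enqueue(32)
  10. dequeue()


enqueue(43) -> [43]
dequeue()->43, []
enqueue(25) -> [25]
dequeue()->25, []
enqueue(16) -> [16]
enqueue(16) -> [16, 16]
enqueue(26) -> [16, 16, 26]
dequeue()->16, [16, 26]
enqueue(32) -> [16, 26, 32]
dequeue()->16, [26, 32]

Final queue: [26, 32]


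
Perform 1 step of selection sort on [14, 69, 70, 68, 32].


Initial: [14, 69, 70, 68, 32]
Step 1: min=14 at 0
  Swap: [14, 69, 70, 68, 32]

After 1 step: [14, 69, 70, 68, 32]


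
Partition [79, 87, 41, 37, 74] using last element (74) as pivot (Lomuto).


Pivot: 74
  41 <= 74: swap -> [41, 87, 79, 37, 74]
  37 <= 74: swap -> [41, 37, 79, 87, 74]
Place pivot at 2: [41, 37, 74, 87, 79]

Partitioned: [41, 37, 74, 87, 79]


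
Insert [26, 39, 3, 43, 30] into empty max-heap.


Insert 26: [26]
Insert 39: [39, 26]
Insert 3: [39, 26, 3]
Insert 43: [43, 39, 3, 26]
Insert 30: [43, 39, 3, 26, 30]

Final heap: [43, 39, 3, 26, 30]


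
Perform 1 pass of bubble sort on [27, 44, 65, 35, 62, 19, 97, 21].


Initial: [27, 44, 65, 35, 62, 19, 97, 21]
Pass 1: [27, 44, 35, 62, 19, 65, 21, 97] (4 swaps)

After 1 pass: [27, 44, 35, 62, 19, 65, 21, 97]


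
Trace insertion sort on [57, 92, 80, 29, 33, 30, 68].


Initial: [57, 92, 80, 29, 33, 30, 68]
Insert 92: [57, 92, 80, 29, 33, 30, 68]
Insert 80: [57, 80, 92, 29, 33, 30, 68]
Insert 29: [29, 57, 80, 92, 33, 30, 68]
Insert 33: [29, 33, 57, 80, 92, 30, 68]
Insert 30: [29, 30, 33, 57, 80, 92, 68]
Insert 68: [29, 30, 33, 57, 68, 80, 92]

Sorted: [29, 30, 33, 57, 68, 80, 92]


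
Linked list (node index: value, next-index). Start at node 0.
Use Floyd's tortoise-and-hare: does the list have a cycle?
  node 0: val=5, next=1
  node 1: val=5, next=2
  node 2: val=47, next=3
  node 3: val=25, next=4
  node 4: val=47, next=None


Floyd's tortoise (slow, +1) and hare (fast, +2):
  init: slow=0, fast=0
  step 1: slow=1, fast=2
  step 2: slow=2, fast=4
  step 3: fast -> None, no cycle

Cycle: no


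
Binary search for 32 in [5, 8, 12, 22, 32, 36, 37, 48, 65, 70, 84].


Step 1: lo=0, hi=10, mid=5, val=36
Step 2: lo=0, hi=4, mid=2, val=12
Step 3: lo=3, hi=4, mid=3, val=22
Step 4: lo=4, hi=4, mid=4, val=32

Found at index 4


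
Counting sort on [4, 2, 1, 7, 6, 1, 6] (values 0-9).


Input: [4, 2, 1, 7, 6, 1, 6]
Counts: [0, 2, 1, 0, 1, 0, 2, 1, 0, 0]

Sorted: [1, 1, 2, 4, 6, 6, 7]


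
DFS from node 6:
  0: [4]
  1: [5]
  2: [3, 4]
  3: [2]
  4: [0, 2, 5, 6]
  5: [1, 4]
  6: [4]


Visit 6, push [4]
Visit 4, push [5, 2, 0]
Visit 0, push []
Visit 2, push [3]
Visit 3, push []
Visit 5, push [1]
Visit 1, push []

DFS order: [6, 4, 0, 2, 3, 5, 1]


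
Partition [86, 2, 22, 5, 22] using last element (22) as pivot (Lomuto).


Pivot: 22
  2 <= 22: swap -> [2, 86, 22, 5, 22]
  22 <= 22: swap -> [2, 22, 86, 5, 22]
  5 <= 22: swap -> [2, 22, 5, 86, 22]
Place pivot at 3: [2, 22, 5, 22, 86]

Partitioned: [2, 22, 5, 22, 86]


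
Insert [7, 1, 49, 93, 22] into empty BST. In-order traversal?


Insert 7: root
Insert 1: L from 7
Insert 49: R from 7
Insert 93: R from 7 -> R from 49
Insert 22: R from 7 -> L from 49

In-order: [1, 7, 22, 49, 93]


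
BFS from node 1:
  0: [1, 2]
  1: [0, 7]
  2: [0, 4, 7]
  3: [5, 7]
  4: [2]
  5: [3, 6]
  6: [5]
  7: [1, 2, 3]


Visit 1, enqueue [0, 7]
Visit 0, enqueue [2]
Visit 7, enqueue [3]
Visit 2, enqueue [4]
Visit 3, enqueue [5]
Visit 4, enqueue []
Visit 5, enqueue [6]
Visit 6, enqueue []

BFS order: [1, 0, 7, 2, 3, 4, 5, 6]


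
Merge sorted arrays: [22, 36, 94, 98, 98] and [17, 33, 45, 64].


Take 17 from B
Take 22 from A
Take 33 from B
Take 36 from A
Take 45 from B
Take 64 from B

Merged: [17, 22, 33, 36, 45, 64, 94, 98, 98]


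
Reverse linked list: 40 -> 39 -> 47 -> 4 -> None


Step 1: curr=40, set curr.next=prev(None) | reversed so far: 40
Step 2: curr=39, set curr.next=prev(40) | reversed so far: 39 -> 40
Step 3: curr=47, set curr.next=prev(39) | reversed so far: 47 -> 39 -> 40
Step 4: curr=4, set curr.next=prev(47) | reversed so far: 4 -> 47 -> 39 -> 40

4 -> 47 -> 39 -> 40 -> None


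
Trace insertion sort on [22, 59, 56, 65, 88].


Initial: [22, 59, 56, 65, 88]
Insert 59: [22, 59, 56, 65, 88]
Insert 56: [22, 56, 59, 65, 88]
Insert 65: [22, 56, 59, 65, 88]
Insert 88: [22, 56, 59, 65, 88]

Sorted: [22, 56, 59, 65, 88]


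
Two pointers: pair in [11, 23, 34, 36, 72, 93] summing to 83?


lo=0(11)+hi=5(93)=104
lo=0(11)+hi=4(72)=83

Yes: 11+72=83


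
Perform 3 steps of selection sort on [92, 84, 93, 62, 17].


Initial: [92, 84, 93, 62, 17]
Step 1: min=17 at 4
  Swap: [17, 84, 93, 62, 92]
Step 2: min=62 at 3
  Swap: [17, 62, 93, 84, 92]
Step 3: min=84 at 3
  Swap: [17, 62, 84, 93, 92]

After 3 steps: [17, 62, 84, 93, 92]


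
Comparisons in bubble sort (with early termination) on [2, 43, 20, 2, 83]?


Algorithm: bubble sort (with early termination)
Input: [2, 43, 20, 2, 83]
Sorted: [2, 2, 20, 43, 83]

9


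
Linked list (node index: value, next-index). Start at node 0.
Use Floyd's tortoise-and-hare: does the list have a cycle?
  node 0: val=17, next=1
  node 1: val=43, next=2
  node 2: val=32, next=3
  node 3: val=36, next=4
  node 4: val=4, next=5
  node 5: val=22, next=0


Floyd's tortoise (slow, +1) and hare (fast, +2):
  init: slow=0, fast=0
  step 1: slow=1, fast=2
  step 2: slow=2, fast=4
  step 3: slow=3, fast=0
  step 4: slow=4, fast=2
  step 5: slow=5, fast=4
  step 6: slow=0, fast=0
  slow == fast at node 0: cycle detected

Cycle: yes


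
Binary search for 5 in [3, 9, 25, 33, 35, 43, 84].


Step 1: lo=0, hi=6, mid=3, val=33
Step 2: lo=0, hi=2, mid=1, val=9
Step 3: lo=0, hi=0, mid=0, val=3

Not found


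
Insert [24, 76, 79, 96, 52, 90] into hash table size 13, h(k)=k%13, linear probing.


Insert 24: h=11 -> slot 11
Insert 76: h=11, 1 probes -> slot 12
Insert 79: h=1 -> slot 1
Insert 96: h=5 -> slot 5
Insert 52: h=0 -> slot 0
Insert 90: h=12, 3 probes -> slot 2

Table: [52, 79, 90, None, None, 96, None, None, None, None, None, 24, 76]


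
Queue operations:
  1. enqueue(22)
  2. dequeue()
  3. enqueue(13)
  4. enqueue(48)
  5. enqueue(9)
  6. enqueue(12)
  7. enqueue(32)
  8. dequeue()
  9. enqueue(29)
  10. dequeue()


enqueue(22) -> [22]
dequeue()->22, []
enqueue(13) -> [13]
enqueue(48) -> [13, 48]
enqueue(9) -> [13, 48, 9]
enqueue(12) -> [13, 48, 9, 12]
enqueue(32) -> [13, 48, 9, 12, 32]
dequeue()->13, [48, 9, 12, 32]
enqueue(29) -> [48, 9, 12, 32, 29]
dequeue()->48, [9, 12, 32, 29]

Final queue: [9, 12, 32, 29]


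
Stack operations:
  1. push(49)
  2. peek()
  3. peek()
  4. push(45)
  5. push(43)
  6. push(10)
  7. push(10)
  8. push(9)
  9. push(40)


push(49) -> [49]
peek()->49
peek()->49
push(45) -> [49, 45]
push(43) -> [49, 45, 43]
push(10) -> [49, 45, 43, 10]
push(10) -> [49, 45, 43, 10, 10]
push(9) -> [49, 45, 43, 10, 10, 9]
push(40) -> [49, 45, 43, 10, 10, 9, 40]

Final stack: [49, 45, 43, 10, 10, 9, 40]


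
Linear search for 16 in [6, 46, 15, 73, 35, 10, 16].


i=0: 6!=16
i=1: 46!=16
i=2: 15!=16
i=3: 73!=16
i=4: 35!=16
i=5: 10!=16
i=6: 16==16 found!

Found at 6, 7 comps


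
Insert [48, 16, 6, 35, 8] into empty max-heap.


Insert 48: [48]
Insert 16: [48, 16]
Insert 6: [48, 16, 6]
Insert 35: [48, 35, 6, 16]
Insert 8: [48, 35, 6, 16, 8]

Final heap: [48, 35, 6, 16, 8]


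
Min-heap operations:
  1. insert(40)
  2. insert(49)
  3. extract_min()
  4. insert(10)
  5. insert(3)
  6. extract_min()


insert(40) -> [40]
insert(49) -> [40, 49]
extract_min()->40, [49]
insert(10) -> [10, 49]
insert(3) -> [3, 49, 10]
extract_min()->3, [10, 49]

Final heap: [10, 49]


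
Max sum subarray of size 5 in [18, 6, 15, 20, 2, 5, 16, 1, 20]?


[0:5]: 61
[1:6]: 48
[2:7]: 58
[3:8]: 44
[4:9]: 44

Max: 61 at [0:5]


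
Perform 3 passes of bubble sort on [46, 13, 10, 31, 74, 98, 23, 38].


Initial: [46, 13, 10, 31, 74, 98, 23, 38]
Pass 1: [13, 10, 31, 46, 74, 23, 38, 98] (5 swaps)
Pass 2: [10, 13, 31, 46, 23, 38, 74, 98] (3 swaps)
Pass 3: [10, 13, 31, 23, 38, 46, 74, 98] (2 swaps)

After 3 passes: [10, 13, 31, 23, 38, 46, 74, 98]


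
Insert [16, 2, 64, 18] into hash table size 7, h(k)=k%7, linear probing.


Insert 16: h=2 -> slot 2
Insert 2: h=2, 1 probes -> slot 3
Insert 64: h=1 -> slot 1
Insert 18: h=4 -> slot 4

Table: [None, 64, 16, 2, 18, None, None]


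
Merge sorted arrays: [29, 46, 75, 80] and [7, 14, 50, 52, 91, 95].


Take 7 from B
Take 14 from B
Take 29 from A
Take 46 from A
Take 50 from B
Take 52 from B
Take 75 from A
Take 80 from A

Merged: [7, 14, 29, 46, 50, 52, 75, 80, 91, 95]


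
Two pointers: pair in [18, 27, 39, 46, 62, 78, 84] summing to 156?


lo=0(18)+hi=6(84)=102
lo=1(27)+hi=6(84)=111
lo=2(39)+hi=6(84)=123
lo=3(46)+hi=6(84)=130
lo=4(62)+hi=6(84)=146
lo=5(78)+hi=6(84)=162

No pair found


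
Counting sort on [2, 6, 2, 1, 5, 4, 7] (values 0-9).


Input: [2, 6, 2, 1, 5, 4, 7]
Counts: [0, 1, 2, 0, 1, 1, 1, 1, 0, 0]

Sorted: [1, 2, 2, 4, 5, 6, 7]


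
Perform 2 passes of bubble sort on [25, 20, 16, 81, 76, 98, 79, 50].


Initial: [25, 20, 16, 81, 76, 98, 79, 50]
Pass 1: [20, 16, 25, 76, 81, 79, 50, 98] (5 swaps)
Pass 2: [16, 20, 25, 76, 79, 50, 81, 98] (3 swaps)

After 2 passes: [16, 20, 25, 76, 79, 50, 81, 98]


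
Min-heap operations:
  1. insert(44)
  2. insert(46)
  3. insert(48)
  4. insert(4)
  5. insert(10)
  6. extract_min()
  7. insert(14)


insert(44) -> [44]
insert(46) -> [44, 46]
insert(48) -> [44, 46, 48]
insert(4) -> [4, 44, 48, 46]
insert(10) -> [4, 10, 48, 46, 44]
extract_min()->4, [10, 44, 48, 46]
insert(14) -> [10, 14, 48, 46, 44]

Final heap: [10, 14, 48, 46, 44]


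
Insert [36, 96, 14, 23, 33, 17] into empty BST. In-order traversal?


Insert 36: root
Insert 96: R from 36
Insert 14: L from 36
Insert 23: L from 36 -> R from 14
Insert 33: L from 36 -> R from 14 -> R from 23
Insert 17: L from 36 -> R from 14 -> L from 23

In-order: [14, 17, 23, 33, 36, 96]


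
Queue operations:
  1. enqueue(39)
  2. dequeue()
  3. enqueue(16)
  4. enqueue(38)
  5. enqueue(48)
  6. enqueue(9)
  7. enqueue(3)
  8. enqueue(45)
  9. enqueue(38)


enqueue(39) -> [39]
dequeue()->39, []
enqueue(16) -> [16]
enqueue(38) -> [16, 38]
enqueue(48) -> [16, 38, 48]
enqueue(9) -> [16, 38, 48, 9]
enqueue(3) -> [16, 38, 48, 9, 3]
enqueue(45) -> [16, 38, 48, 9, 3, 45]
enqueue(38) -> [16, 38, 48, 9, 3, 45, 38]

Final queue: [16, 38, 48, 9, 3, 45, 38]


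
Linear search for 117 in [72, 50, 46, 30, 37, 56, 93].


i=0: 72!=117
i=1: 50!=117
i=2: 46!=117
i=3: 30!=117
i=4: 37!=117
i=5: 56!=117
i=6: 93!=117

Not found, 7 comps


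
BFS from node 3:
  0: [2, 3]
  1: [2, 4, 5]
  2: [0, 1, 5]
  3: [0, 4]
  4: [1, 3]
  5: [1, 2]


Visit 3, enqueue [0, 4]
Visit 0, enqueue [2]
Visit 4, enqueue [1]
Visit 2, enqueue [5]
Visit 1, enqueue []
Visit 5, enqueue []

BFS order: [3, 0, 4, 2, 1, 5]


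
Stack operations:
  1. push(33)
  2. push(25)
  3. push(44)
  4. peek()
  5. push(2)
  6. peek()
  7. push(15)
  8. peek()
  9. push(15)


push(33) -> [33]
push(25) -> [33, 25]
push(44) -> [33, 25, 44]
peek()->44
push(2) -> [33, 25, 44, 2]
peek()->2
push(15) -> [33, 25, 44, 2, 15]
peek()->15
push(15) -> [33, 25, 44, 2, 15, 15]

Final stack: [33, 25, 44, 2, 15, 15]


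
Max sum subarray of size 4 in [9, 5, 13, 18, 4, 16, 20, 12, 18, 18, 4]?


[0:4]: 45
[1:5]: 40
[2:6]: 51
[3:7]: 58
[4:8]: 52
[5:9]: 66
[6:10]: 68
[7:11]: 52

Max: 68 at [6:10]


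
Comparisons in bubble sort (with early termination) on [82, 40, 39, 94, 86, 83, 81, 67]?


Algorithm: bubble sort (with early termination)
Input: [82, 40, 39, 94, 86, 83, 81, 67]
Sorted: [39, 40, 67, 81, 82, 83, 86, 94]

27


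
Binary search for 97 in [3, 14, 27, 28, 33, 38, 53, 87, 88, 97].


Step 1: lo=0, hi=9, mid=4, val=33
Step 2: lo=5, hi=9, mid=7, val=87
Step 3: lo=8, hi=9, mid=8, val=88
Step 4: lo=9, hi=9, mid=9, val=97

Found at index 9


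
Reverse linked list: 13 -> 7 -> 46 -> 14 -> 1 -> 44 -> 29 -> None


Step 1: curr=13, set curr.next=prev(None) | reversed so far: 13
Step 2: curr=7, set curr.next=prev(13) | reversed so far: 7 -> 13
Step 3: curr=46, set curr.next=prev(7) | reversed so far: 46 -> 7 -> 13
Step 4: curr=14, set curr.next=prev(46) | reversed so far: 14 -> 46 -> 7 -> 13
Step 5: curr=1, set curr.next=prev(14) | reversed so far: 1 -> 14 -> 46 -> 7 -> 13
Step 6: curr=44, set curr.next=prev(1) | reversed so far: 44 -> 1 -> 14 -> 46 -> 7 -> 13
Step 7: curr=29, set curr.next=prev(44) | reversed so far: 29 -> 44 -> 1 -> 14 -> 46 -> 7 -> 13

29 -> 44 -> 1 -> 14 -> 46 -> 7 -> 13 -> None


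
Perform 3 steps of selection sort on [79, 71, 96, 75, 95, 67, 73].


Initial: [79, 71, 96, 75, 95, 67, 73]
Step 1: min=67 at 5
  Swap: [67, 71, 96, 75, 95, 79, 73]
Step 2: min=71 at 1
  Swap: [67, 71, 96, 75, 95, 79, 73]
Step 3: min=73 at 6
  Swap: [67, 71, 73, 75, 95, 79, 96]

After 3 steps: [67, 71, 73, 75, 95, 79, 96]


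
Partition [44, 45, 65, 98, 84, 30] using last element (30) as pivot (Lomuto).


Pivot: 30
Place pivot at 0: [30, 45, 65, 98, 84, 44]

Partitioned: [30, 45, 65, 98, 84, 44]


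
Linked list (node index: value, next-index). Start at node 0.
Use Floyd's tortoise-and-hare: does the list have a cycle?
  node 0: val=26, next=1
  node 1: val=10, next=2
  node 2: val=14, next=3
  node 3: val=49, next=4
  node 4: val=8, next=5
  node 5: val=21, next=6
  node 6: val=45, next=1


Floyd's tortoise (slow, +1) and hare (fast, +2):
  init: slow=0, fast=0
  step 1: slow=1, fast=2
  step 2: slow=2, fast=4
  step 3: slow=3, fast=6
  step 4: slow=4, fast=2
  step 5: slow=5, fast=4
  step 6: slow=6, fast=6
  slow == fast at node 6: cycle detected

Cycle: yes


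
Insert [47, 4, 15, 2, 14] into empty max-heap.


Insert 47: [47]
Insert 4: [47, 4]
Insert 15: [47, 4, 15]
Insert 2: [47, 4, 15, 2]
Insert 14: [47, 14, 15, 2, 4]

Final heap: [47, 14, 15, 2, 4]


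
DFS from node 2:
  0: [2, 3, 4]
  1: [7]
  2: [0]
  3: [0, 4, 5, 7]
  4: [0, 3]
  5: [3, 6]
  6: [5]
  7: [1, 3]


Visit 2, push [0]
Visit 0, push [4, 3]
Visit 3, push [7, 5, 4]
Visit 4, push []
Visit 5, push [6]
Visit 6, push []
Visit 7, push [1]
Visit 1, push []

DFS order: [2, 0, 3, 4, 5, 6, 7, 1]


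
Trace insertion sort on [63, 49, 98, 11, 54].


Initial: [63, 49, 98, 11, 54]
Insert 49: [49, 63, 98, 11, 54]
Insert 98: [49, 63, 98, 11, 54]
Insert 11: [11, 49, 63, 98, 54]
Insert 54: [11, 49, 54, 63, 98]

Sorted: [11, 49, 54, 63, 98]


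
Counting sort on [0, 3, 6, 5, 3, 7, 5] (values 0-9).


Input: [0, 3, 6, 5, 3, 7, 5]
Counts: [1, 0, 0, 2, 0, 2, 1, 1, 0, 0]

Sorted: [0, 3, 3, 5, 5, 6, 7]


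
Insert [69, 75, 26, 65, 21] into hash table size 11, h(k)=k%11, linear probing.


Insert 69: h=3 -> slot 3
Insert 75: h=9 -> slot 9
Insert 26: h=4 -> slot 4
Insert 65: h=10 -> slot 10
Insert 21: h=10, 1 probes -> slot 0

Table: [21, None, None, 69, 26, None, None, None, None, 75, 65]


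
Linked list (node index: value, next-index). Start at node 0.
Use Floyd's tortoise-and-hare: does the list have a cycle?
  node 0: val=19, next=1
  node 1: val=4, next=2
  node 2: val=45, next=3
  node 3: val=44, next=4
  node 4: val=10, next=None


Floyd's tortoise (slow, +1) and hare (fast, +2):
  init: slow=0, fast=0
  step 1: slow=1, fast=2
  step 2: slow=2, fast=4
  step 3: fast -> None, no cycle

Cycle: no


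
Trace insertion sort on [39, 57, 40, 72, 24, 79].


Initial: [39, 57, 40, 72, 24, 79]
Insert 57: [39, 57, 40, 72, 24, 79]
Insert 40: [39, 40, 57, 72, 24, 79]
Insert 72: [39, 40, 57, 72, 24, 79]
Insert 24: [24, 39, 40, 57, 72, 79]
Insert 79: [24, 39, 40, 57, 72, 79]

Sorted: [24, 39, 40, 57, 72, 79]


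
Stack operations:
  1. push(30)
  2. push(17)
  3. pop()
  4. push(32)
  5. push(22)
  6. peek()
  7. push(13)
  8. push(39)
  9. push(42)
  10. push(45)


push(30) -> [30]
push(17) -> [30, 17]
pop()->17, [30]
push(32) -> [30, 32]
push(22) -> [30, 32, 22]
peek()->22
push(13) -> [30, 32, 22, 13]
push(39) -> [30, 32, 22, 13, 39]
push(42) -> [30, 32, 22, 13, 39, 42]
push(45) -> [30, 32, 22, 13, 39, 42, 45]

Final stack: [30, 32, 22, 13, 39, 42, 45]


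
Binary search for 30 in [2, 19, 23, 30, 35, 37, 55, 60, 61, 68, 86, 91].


Step 1: lo=0, hi=11, mid=5, val=37
Step 2: lo=0, hi=4, mid=2, val=23
Step 3: lo=3, hi=4, mid=3, val=30

Found at index 3


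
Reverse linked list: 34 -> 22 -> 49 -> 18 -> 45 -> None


Step 1: curr=34, set curr.next=prev(None) | reversed so far: 34
Step 2: curr=22, set curr.next=prev(34) | reversed so far: 22 -> 34
Step 3: curr=49, set curr.next=prev(22) | reversed so far: 49 -> 22 -> 34
Step 4: curr=18, set curr.next=prev(49) | reversed so far: 18 -> 49 -> 22 -> 34
Step 5: curr=45, set curr.next=prev(18) | reversed so far: 45 -> 18 -> 49 -> 22 -> 34

45 -> 18 -> 49 -> 22 -> 34 -> None


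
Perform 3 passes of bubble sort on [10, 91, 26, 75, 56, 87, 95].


Initial: [10, 91, 26, 75, 56, 87, 95]
Pass 1: [10, 26, 75, 56, 87, 91, 95] (4 swaps)
Pass 2: [10, 26, 56, 75, 87, 91, 95] (1 swaps)
Pass 3: [10, 26, 56, 75, 87, 91, 95] (0 swaps)

After 3 passes: [10, 26, 56, 75, 87, 91, 95]


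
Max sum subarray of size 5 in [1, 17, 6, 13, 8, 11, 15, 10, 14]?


[0:5]: 45
[1:6]: 55
[2:7]: 53
[3:8]: 57
[4:9]: 58

Max: 58 at [4:9]


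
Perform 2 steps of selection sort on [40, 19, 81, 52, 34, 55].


Initial: [40, 19, 81, 52, 34, 55]
Step 1: min=19 at 1
  Swap: [19, 40, 81, 52, 34, 55]
Step 2: min=34 at 4
  Swap: [19, 34, 81, 52, 40, 55]

After 2 steps: [19, 34, 81, 52, 40, 55]


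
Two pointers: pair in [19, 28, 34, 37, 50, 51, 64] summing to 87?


lo=0(19)+hi=6(64)=83
lo=1(28)+hi=6(64)=92
lo=1(28)+hi=5(51)=79
lo=2(34)+hi=5(51)=85
lo=3(37)+hi=5(51)=88
lo=3(37)+hi=4(50)=87

Yes: 37+50=87


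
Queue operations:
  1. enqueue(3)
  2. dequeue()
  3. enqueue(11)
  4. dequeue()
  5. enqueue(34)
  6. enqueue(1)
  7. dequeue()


enqueue(3) -> [3]
dequeue()->3, []
enqueue(11) -> [11]
dequeue()->11, []
enqueue(34) -> [34]
enqueue(1) -> [34, 1]
dequeue()->34, [1]

Final queue: [1]


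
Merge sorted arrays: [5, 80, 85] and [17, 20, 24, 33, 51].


Take 5 from A
Take 17 from B
Take 20 from B
Take 24 from B
Take 33 from B
Take 51 from B

Merged: [5, 17, 20, 24, 33, 51, 80, 85]


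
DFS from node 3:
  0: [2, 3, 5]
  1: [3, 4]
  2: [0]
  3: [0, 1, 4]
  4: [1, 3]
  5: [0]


Visit 3, push [4, 1, 0]
Visit 0, push [5, 2]
Visit 2, push []
Visit 5, push []
Visit 1, push [4]
Visit 4, push []

DFS order: [3, 0, 2, 5, 1, 4]


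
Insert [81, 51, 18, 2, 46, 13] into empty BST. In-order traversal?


Insert 81: root
Insert 51: L from 81
Insert 18: L from 81 -> L from 51
Insert 2: L from 81 -> L from 51 -> L from 18
Insert 46: L from 81 -> L from 51 -> R from 18
Insert 13: L from 81 -> L from 51 -> L from 18 -> R from 2

In-order: [2, 13, 18, 46, 51, 81]


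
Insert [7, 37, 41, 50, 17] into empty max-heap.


Insert 7: [7]
Insert 37: [37, 7]
Insert 41: [41, 7, 37]
Insert 50: [50, 41, 37, 7]
Insert 17: [50, 41, 37, 7, 17]

Final heap: [50, 41, 37, 7, 17]


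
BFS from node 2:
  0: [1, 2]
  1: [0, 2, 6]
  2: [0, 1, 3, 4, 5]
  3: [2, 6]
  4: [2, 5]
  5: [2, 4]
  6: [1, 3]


Visit 2, enqueue [0, 1, 3, 4, 5]
Visit 0, enqueue []
Visit 1, enqueue [6]
Visit 3, enqueue []
Visit 4, enqueue []
Visit 5, enqueue []
Visit 6, enqueue []

BFS order: [2, 0, 1, 3, 4, 5, 6]


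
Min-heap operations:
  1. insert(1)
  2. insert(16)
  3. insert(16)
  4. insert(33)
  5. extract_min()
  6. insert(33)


insert(1) -> [1]
insert(16) -> [1, 16]
insert(16) -> [1, 16, 16]
insert(33) -> [1, 16, 16, 33]
extract_min()->1, [16, 16, 33]
insert(33) -> [16, 16, 33, 33]

Final heap: [16, 16, 33, 33]


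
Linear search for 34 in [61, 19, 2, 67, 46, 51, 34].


i=0: 61!=34
i=1: 19!=34
i=2: 2!=34
i=3: 67!=34
i=4: 46!=34
i=5: 51!=34
i=6: 34==34 found!

Found at 6, 7 comps


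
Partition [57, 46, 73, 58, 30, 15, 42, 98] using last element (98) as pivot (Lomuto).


Pivot: 98
  57 <= 98: advance i (no swap)
  46 <= 98: advance i (no swap)
  73 <= 98: advance i (no swap)
  58 <= 98: advance i (no swap)
  30 <= 98: advance i (no swap)
  15 <= 98: advance i (no swap)
  42 <= 98: advance i (no swap)
Place pivot at 7: [57, 46, 73, 58, 30, 15, 42, 98]

Partitioned: [57, 46, 73, 58, 30, 15, 42, 98]


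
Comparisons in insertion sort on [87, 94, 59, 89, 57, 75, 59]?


Algorithm: insertion sort
Input: [87, 94, 59, 89, 57, 75, 59]
Sorted: [57, 59, 59, 75, 87, 89, 94]

18


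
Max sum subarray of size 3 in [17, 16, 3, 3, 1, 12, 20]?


[0:3]: 36
[1:4]: 22
[2:5]: 7
[3:6]: 16
[4:7]: 33

Max: 36 at [0:3]


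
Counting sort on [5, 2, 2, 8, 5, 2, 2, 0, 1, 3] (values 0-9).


Input: [5, 2, 2, 8, 5, 2, 2, 0, 1, 3]
Counts: [1, 1, 4, 1, 0, 2, 0, 0, 1, 0]

Sorted: [0, 1, 2, 2, 2, 2, 3, 5, 5, 8]


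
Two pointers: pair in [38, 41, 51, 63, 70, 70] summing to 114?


lo=0(38)+hi=5(70)=108
lo=1(41)+hi=5(70)=111
lo=2(51)+hi=5(70)=121
lo=2(51)+hi=4(70)=121
lo=2(51)+hi=3(63)=114

Yes: 51+63=114


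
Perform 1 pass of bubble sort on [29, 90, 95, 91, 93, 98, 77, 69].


Initial: [29, 90, 95, 91, 93, 98, 77, 69]
Pass 1: [29, 90, 91, 93, 95, 77, 69, 98] (4 swaps)

After 1 pass: [29, 90, 91, 93, 95, 77, 69, 98]


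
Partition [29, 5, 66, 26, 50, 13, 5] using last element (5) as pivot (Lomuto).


Pivot: 5
  5 <= 5: swap -> [5, 29, 66, 26, 50, 13, 5]
Place pivot at 1: [5, 5, 66, 26, 50, 13, 29]

Partitioned: [5, 5, 66, 26, 50, 13, 29]


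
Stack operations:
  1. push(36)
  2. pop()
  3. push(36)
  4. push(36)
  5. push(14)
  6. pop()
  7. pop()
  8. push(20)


push(36) -> [36]
pop()->36, []
push(36) -> [36]
push(36) -> [36, 36]
push(14) -> [36, 36, 14]
pop()->14, [36, 36]
pop()->36, [36]
push(20) -> [36, 20]

Final stack: [36, 20]


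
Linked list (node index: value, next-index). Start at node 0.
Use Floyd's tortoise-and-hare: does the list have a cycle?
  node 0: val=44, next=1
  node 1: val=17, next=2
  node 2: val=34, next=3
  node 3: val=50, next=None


Floyd's tortoise (slow, +1) and hare (fast, +2):
  init: slow=0, fast=0
  step 1: slow=1, fast=2
  step 2: fast 2->3->None, no cycle

Cycle: no


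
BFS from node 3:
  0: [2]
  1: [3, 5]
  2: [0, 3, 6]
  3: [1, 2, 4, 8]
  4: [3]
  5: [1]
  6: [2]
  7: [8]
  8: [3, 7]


Visit 3, enqueue [1, 2, 4, 8]
Visit 1, enqueue [5]
Visit 2, enqueue [0, 6]
Visit 4, enqueue []
Visit 8, enqueue [7]
Visit 5, enqueue []
Visit 0, enqueue []
Visit 6, enqueue []
Visit 7, enqueue []

BFS order: [3, 1, 2, 4, 8, 5, 0, 6, 7]


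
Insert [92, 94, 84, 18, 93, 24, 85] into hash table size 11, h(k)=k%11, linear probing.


Insert 92: h=4 -> slot 4
Insert 94: h=6 -> slot 6
Insert 84: h=7 -> slot 7
Insert 18: h=7, 1 probes -> slot 8
Insert 93: h=5 -> slot 5
Insert 24: h=2 -> slot 2
Insert 85: h=8, 1 probes -> slot 9

Table: [None, None, 24, None, 92, 93, 94, 84, 18, 85, None]


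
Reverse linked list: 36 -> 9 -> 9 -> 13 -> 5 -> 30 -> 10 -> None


Step 1: curr=36, set curr.next=prev(None) | reversed so far: 36
Step 2: curr=9, set curr.next=prev(36) | reversed so far: 9 -> 36
Step 3: curr=9, set curr.next=prev(9) | reversed so far: 9 -> 9 -> 36
Step 4: curr=13, set curr.next=prev(9) | reversed so far: 13 -> 9 -> 9 -> 36
Step 5: curr=5, set curr.next=prev(13) | reversed so far: 5 -> 13 -> 9 -> 9 -> 36
Step 6: curr=30, set curr.next=prev(5) | reversed so far: 30 -> 5 -> 13 -> 9 -> 9 -> 36
Step 7: curr=10, set curr.next=prev(30) | reversed so far: 10 -> 30 -> 5 -> 13 -> 9 -> 9 -> 36

10 -> 30 -> 5 -> 13 -> 9 -> 9 -> 36 -> None


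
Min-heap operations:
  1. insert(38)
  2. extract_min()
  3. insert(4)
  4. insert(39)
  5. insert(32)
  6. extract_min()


insert(38) -> [38]
extract_min()->38, []
insert(4) -> [4]
insert(39) -> [4, 39]
insert(32) -> [4, 39, 32]
extract_min()->4, [32, 39]

Final heap: [32, 39]


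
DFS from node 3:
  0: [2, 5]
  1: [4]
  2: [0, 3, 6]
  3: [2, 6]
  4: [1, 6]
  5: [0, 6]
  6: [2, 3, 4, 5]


Visit 3, push [6, 2]
Visit 2, push [6, 0]
Visit 0, push [5]
Visit 5, push [6]
Visit 6, push [4]
Visit 4, push [1]
Visit 1, push []

DFS order: [3, 2, 0, 5, 6, 4, 1]


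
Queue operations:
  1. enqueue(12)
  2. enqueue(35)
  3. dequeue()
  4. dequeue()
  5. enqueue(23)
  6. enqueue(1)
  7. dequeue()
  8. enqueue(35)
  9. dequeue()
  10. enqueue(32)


enqueue(12) -> [12]
enqueue(35) -> [12, 35]
dequeue()->12, [35]
dequeue()->35, []
enqueue(23) -> [23]
enqueue(1) -> [23, 1]
dequeue()->23, [1]
enqueue(35) -> [1, 35]
dequeue()->1, [35]
enqueue(32) -> [35, 32]

Final queue: [35, 32]


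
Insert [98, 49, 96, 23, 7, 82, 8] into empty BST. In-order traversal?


Insert 98: root
Insert 49: L from 98
Insert 96: L from 98 -> R from 49
Insert 23: L from 98 -> L from 49
Insert 7: L from 98 -> L from 49 -> L from 23
Insert 82: L from 98 -> R from 49 -> L from 96
Insert 8: L from 98 -> L from 49 -> L from 23 -> R from 7

In-order: [7, 8, 23, 49, 82, 96, 98]


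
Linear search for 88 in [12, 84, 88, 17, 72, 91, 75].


i=0: 12!=88
i=1: 84!=88
i=2: 88==88 found!

Found at 2, 3 comps


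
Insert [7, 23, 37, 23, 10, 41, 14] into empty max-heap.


Insert 7: [7]
Insert 23: [23, 7]
Insert 37: [37, 7, 23]
Insert 23: [37, 23, 23, 7]
Insert 10: [37, 23, 23, 7, 10]
Insert 41: [41, 23, 37, 7, 10, 23]
Insert 14: [41, 23, 37, 7, 10, 23, 14]

Final heap: [41, 23, 37, 7, 10, 23, 14]


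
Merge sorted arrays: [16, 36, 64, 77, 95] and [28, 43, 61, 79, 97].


Take 16 from A
Take 28 from B
Take 36 from A
Take 43 from B
Take 61 from B
Take 64 from A
Take 77 from A
Take 79 from B
Take 95 from A

Merged: [16, 28, 36, 43, 61, 64, 77, 79, 95, 97]


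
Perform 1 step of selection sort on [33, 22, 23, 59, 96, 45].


Initial: [33, 22, 23, 59, 96, 45]
Step 1: min=22 at 1
  Swap: [22, 33, 23, 59, 96, 45]

After 1 step: [22, 33, 23, 59, 96, 45]


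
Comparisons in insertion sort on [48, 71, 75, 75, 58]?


Algorithm: insertion sort
Input: [48, 71, 75, 75, 58]
Sorted: [48, 58, 71, 75, 75]

7


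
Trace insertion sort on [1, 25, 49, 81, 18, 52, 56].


Initial: [1, 25, 49, 81, 18, 52, 56]
Insert 25: [1, 25, 49, 81, 18, 52, 56]
Insert 49: [1, 25, 49, 81, 18, 52, 56]
Insert 81: [1, 25, 49, 81, 18, 52, 56]
Insert 18: [1, 18, 25, 49, 81, 52, 56]
Insert 52: [1, 18, 25, 49, 52, 81, 56]
Insert 56: [1, 18, 25, 49, 52, 56, 81]

Sorted: [1, 18, 25, 49, 52, 56, 81]
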